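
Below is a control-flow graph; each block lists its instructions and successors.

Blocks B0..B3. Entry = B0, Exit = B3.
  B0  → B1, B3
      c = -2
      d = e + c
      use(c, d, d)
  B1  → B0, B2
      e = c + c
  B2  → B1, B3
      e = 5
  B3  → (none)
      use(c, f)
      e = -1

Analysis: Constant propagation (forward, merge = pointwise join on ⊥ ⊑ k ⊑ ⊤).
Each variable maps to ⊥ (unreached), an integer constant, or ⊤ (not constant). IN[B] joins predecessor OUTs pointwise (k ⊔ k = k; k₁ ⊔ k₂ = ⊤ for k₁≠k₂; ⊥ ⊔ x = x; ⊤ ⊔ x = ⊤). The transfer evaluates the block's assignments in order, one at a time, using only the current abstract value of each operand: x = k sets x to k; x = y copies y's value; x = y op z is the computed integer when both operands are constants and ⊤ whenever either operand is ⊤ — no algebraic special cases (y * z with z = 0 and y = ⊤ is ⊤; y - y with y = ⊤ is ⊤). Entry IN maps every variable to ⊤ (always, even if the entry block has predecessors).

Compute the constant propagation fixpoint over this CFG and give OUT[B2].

Answer: {a: ⊤, b: ⊤, c: -2, d: ⊤, e: 5, f: ⊤}

Working:
Fixpoint table:
  B0:   IN=(all ⊤)   OUT={c:-2; rest ⊤}
  B1:   IN={c:-2; rest ⊤}   OUT={c:-2, e:-4; rest ⊤}
  B2:   IN={c:-2, e:-4; rest ⊤}   OUT={c:-2, e:5; rest ⊤}
  B3:   IN={c:-2; rest ⊤}   OUT={c:-2, e:-1; rest ⊤}

Merge at B2: IN[B2] = OUT[B1] = {a: ⊤, b: ⊤, c: -2, d: ⊤, e: -4, f: ⊤}
Applying B2's transfer function to that IN value gives OUT[B2] (row B2 above).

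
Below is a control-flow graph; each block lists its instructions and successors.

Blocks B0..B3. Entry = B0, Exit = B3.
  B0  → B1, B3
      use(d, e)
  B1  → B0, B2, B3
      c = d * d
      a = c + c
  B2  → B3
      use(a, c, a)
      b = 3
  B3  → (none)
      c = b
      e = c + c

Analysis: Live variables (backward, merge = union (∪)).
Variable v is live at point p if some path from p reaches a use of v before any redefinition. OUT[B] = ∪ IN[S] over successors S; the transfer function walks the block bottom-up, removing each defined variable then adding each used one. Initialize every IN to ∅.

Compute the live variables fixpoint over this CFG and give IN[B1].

Answer: {b, d, e}

Trace:
Per-block solution:
  B0:   IN={b, d, e}   OUT={b, d, e}
  B1:   IN={b, d, e}   OUT={a, b, c, d, e}
  B2:   IN={a, c}   OUT={b}
  B3:   IN={b}   OUT={}

Merge at B1: OUT[B1] = IN[B0] ⊔ IN[B2] ⊔ IN[B3] = {a, b, c, d, e}
Applying B1's transfer function to that OUT value gives IN[B1] (row B1 above).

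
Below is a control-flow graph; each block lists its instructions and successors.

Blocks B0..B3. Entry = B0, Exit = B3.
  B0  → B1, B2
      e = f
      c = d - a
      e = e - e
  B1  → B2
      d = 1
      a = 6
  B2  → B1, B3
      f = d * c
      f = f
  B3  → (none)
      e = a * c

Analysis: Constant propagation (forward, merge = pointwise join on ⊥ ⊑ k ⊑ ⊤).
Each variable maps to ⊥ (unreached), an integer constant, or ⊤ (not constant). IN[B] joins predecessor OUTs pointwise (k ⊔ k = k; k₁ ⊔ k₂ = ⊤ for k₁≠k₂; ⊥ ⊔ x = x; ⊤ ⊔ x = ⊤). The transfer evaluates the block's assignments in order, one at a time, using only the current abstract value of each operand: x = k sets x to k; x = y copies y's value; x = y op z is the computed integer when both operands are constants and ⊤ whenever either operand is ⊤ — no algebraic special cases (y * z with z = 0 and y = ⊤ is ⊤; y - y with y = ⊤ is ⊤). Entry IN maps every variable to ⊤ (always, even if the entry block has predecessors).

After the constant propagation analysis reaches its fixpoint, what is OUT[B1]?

Fixpoint table:
  B0:  IN=(all ⊤)  OUT=(all ⊤)
  B1:  IN=(all ⊤)  OUT={a:6, d:1; rest ⊤}
  B2:  IN=(all ⊤)  OUT=(all ⊤)
  B3:  IN=(all ⊤)  OUT=(all ⊤)

Merge at B1: IN[B1] = OUT[B0] ⊔ OUT[B2] = {a: ⊤, b: ⊤, c: ⊤, d: ⊤, e: ⊤, f: ⊤}
Applying B1's transfer function to that IN value gives OUT[B1] (row B1 above).

Answer: {a: 6, b: ⊤, c: ⊤, d: 1, e: ⊤, f: ⊤}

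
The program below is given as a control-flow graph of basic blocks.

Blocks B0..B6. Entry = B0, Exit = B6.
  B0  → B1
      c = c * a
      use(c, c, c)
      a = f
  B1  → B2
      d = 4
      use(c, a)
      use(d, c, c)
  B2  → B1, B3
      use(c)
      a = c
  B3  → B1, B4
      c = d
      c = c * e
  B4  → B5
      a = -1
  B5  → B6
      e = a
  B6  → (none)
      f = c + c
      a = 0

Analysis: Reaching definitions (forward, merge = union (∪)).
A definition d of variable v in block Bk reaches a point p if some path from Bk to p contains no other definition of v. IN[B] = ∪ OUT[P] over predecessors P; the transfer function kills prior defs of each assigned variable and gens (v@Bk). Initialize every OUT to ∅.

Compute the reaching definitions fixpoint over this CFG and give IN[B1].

Answer: {a@B0, a@B2, c@B0, c@B3, d@B1}

Derivation:
Converged values:
  B0:  IN={}  OUT={a@B0, c@B0}
  B1:  IN={a@B0, a@B2, c@B0, c@B3, d@B1}  OUT={a@B0, a@B2, c@B0, c@B3, d@B1}
  B2:  IN={a@B0, a@B2, c@B0, c@B3, d@B1}  OUT={a@B2, c@B0, c@B3, d@B1}
  B3:  IN={a@B2, c@B0, c@B3, d@B1}  OUT={a@B2, c@B3, d@B1}
  B4:  IN={a@B2, c@B3, d@B1}  OUT={a@B4, c@B3, d@B1}
  B5:  IN={a@B4, c@B3, d@B1}  OUT={a@B4, c@B3, d@B1, e@B5}
  B6:  IN={a@B4, c@B3, d@B1, e@B5}  OUT={a@B6, c@B3, d@B1, e@B5, f@B6}

Merge at B1: IN[B1] = OUT[B0] ⊔ OUT[B2] ⊔ OUT[B3] = {a@B0, a@B2, c@B0, c@B3, d@B1}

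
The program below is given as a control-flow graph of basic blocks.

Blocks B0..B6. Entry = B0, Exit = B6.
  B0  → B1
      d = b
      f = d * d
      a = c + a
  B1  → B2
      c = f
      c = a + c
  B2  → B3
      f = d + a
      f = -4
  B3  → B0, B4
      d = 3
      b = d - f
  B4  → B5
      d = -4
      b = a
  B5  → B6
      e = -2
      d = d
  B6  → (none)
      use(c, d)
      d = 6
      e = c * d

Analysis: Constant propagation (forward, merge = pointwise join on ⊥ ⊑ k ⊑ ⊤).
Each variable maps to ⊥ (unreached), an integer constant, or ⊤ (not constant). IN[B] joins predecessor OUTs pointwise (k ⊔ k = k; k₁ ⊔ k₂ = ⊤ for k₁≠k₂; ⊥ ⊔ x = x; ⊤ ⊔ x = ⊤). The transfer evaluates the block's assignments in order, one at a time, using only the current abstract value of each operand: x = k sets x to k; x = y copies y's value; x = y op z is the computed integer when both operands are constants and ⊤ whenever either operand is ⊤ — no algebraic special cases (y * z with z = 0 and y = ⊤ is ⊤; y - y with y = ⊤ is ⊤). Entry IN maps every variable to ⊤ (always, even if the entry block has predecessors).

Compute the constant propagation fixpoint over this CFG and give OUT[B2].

Answer: {a: ⊤, b: ⊤, c: ⊤, d: ⊤, e: ⊤, f: -4}

Working:
Converged values:
  B0:   IN=(all ⊤)   OUT=(all ⊤)
  B1:   IN=(all ⊤)   OUT=(all ⊤)
  B2:   IN=(all ⊤)   OUT={f:-4; rest ⊤}
  B3:   IN={f:-4; rest ⊤}   OUT={b:7, d:3, f:-4; rest ⊤}
  B4:   IN={b:7, d:3, f:-4; rest ⊤}   OUT={d:-4, f:-4; rest ⊤}
  B5:   IN={d:-4, f:-4; rest ⊤}   OUT={d:-4, e:-2, f:-4; rest ⊤}
  B6:   IN={d:-4, e:-2, f:-4; rest ⊤}   OUT={d:6, f:-4; rest ⊤}

Merge at B2: IN[B2] = OUT[B1] = {a: ⊤, b: ⊤, c: ⊤, d: ⊤, e: ⊤, f: ⊤}
Applying B2's transfer function to that IN value gives OUT[B2] (row B2 above).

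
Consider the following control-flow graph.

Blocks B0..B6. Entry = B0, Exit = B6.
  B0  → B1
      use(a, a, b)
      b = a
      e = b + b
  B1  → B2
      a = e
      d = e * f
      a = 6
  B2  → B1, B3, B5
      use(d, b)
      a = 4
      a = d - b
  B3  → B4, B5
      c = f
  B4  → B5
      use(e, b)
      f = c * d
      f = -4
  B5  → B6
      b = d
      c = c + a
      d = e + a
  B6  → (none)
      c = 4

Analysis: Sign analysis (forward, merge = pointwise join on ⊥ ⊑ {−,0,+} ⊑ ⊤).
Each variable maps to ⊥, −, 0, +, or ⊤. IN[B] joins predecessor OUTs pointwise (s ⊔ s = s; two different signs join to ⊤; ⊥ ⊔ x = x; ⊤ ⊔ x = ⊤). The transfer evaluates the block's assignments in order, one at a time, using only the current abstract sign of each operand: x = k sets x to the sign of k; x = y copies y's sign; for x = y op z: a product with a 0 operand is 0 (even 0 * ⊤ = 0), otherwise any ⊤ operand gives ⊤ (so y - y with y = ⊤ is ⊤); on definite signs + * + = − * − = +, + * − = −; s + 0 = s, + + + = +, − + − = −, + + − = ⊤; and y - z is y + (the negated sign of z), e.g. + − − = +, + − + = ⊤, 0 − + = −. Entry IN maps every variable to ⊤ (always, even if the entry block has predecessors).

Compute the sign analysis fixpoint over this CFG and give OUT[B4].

Fixpoint table:
  B0:   IN=(all ⊤)   OUT=(all ⊤)
  B1:   IN=(all ⊤)   OUT={a:+; rest ⊤}
  B2:   IN={a:+; rest ⊤}   OUT=(all ⊤)
  B3:   IN=(all ⊤)   OUT=(all ⊤)
  B4:   IN=(all ⊤)   OUT={f:-; rest ⊤}
  B5:   IN=(all ⊤)   OUT=(all ⊤)
  B6:   IN=(all ⊤)   OUT={c:+; rest ⊤}

Merge at B4: IN[B4] = OUT[B3] = {a: ⊤, b: ⊤, c: ⊤, d: ⊤, e: ⊤, f: ⊤}
Applying B4's transfer function to that IN value gives OUT[B4] (row B4 above).

Answer: {a: ⊤, b: ⊤, c: ⊤, d: ⊤, e: ⊤, f: -}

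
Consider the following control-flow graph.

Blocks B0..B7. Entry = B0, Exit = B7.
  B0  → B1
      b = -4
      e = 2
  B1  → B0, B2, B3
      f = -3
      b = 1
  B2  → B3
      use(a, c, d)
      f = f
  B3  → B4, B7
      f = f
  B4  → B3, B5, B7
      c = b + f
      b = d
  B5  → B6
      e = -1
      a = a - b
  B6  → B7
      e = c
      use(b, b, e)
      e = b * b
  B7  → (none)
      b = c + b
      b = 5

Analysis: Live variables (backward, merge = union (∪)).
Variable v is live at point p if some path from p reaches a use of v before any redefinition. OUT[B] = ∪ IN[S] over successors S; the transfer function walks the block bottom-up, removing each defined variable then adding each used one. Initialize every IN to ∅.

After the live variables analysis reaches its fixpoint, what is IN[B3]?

Converged values:
  B0: | IN={a, c, d} | OUT={a, c, d}
  B1: | IN={a, c, d} | OUT={a, b, c, d, f}
  B2: | IN={a, b, c, d, f} | OUT={a, b, c, d, f}
  B3: | IN={a, b, c, d, f} | OUT={a, b, c, d, f}
  B4: | IN={a, b, d, f} | OUT={a, b, c, d, f}
  B5: | IN={a, b, c} | OUT={b, c}
  B6: | IN={b, c} | OUT={b, c}
  B7: | IN={b, c} | OUT={}

Merge at B3: OUT[B3] = IN[B4] ⊔ IN[B7] = {a, b, c, d, f}
Applying B3's transfer function to that OUT value gives IN[B3] (row B3 above).

Answer: {a, b, c, d, f}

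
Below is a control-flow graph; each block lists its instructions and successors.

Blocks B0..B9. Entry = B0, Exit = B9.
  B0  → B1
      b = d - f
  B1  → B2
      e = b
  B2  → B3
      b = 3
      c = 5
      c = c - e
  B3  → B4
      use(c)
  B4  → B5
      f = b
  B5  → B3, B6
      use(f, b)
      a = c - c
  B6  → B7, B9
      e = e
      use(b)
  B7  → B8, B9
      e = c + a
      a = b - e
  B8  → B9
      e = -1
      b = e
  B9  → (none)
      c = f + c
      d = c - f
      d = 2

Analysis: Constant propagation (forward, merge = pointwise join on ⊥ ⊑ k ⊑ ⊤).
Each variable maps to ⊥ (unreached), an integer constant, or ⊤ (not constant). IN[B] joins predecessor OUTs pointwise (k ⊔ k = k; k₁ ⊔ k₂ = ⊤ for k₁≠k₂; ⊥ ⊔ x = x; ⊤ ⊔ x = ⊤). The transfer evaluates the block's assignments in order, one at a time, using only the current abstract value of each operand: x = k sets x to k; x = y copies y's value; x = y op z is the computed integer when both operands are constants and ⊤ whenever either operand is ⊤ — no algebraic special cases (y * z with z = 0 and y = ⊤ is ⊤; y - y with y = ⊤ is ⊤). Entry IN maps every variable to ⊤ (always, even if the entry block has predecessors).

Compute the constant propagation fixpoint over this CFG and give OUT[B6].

Answer: {a: ⊤, b: 3, c: ⊤, d: ⊤, e: ⊤, f: 3}

Working:
Per-block solution:
  B0:  IN=(all ⊤)  OUT=(all ⊤)
  B1:  IN=(all ⊤)  OUT=(all ⊤)
  B2:  IN=(all ⊤)  OUT={b:3; rest ⊤}
  B3:  IN={b:3; rest ⊤}  OUT={b:3; rest ⊤}
  B4:  IN={b:3; rest ⊤}  OUT={b:3, f:3; rest ⊤}
  B5:  IN={b:3, f:3; rest ⊤}  OUT={b:3, f:3; rest ⊤}
  B6:  IN={b:3, f:3; rest ⊤}  OUT={b:3, f:3; rest ⊤}
  B7:  IN={b:3, f:3; rest ⊤}  OUT={b:3, f:3; rest ⊤}
  B8:  IN={b:3, f:3; rest ⊤}  OUT={b:-1, e:-1, f:3; rest ⊤}
  B9:  IN={f:3; rest ⊤}  OUT={d:2, f:3; rest ⊤}

Merge at B6: IN[B6] = OUT[B5] = {a: ⊤, b: 3, c: ⊤, d: ⊤, e: ⊤, f: 3}
Applying B6's transfer function to that IN value gives OUT[B6] (row B6 above).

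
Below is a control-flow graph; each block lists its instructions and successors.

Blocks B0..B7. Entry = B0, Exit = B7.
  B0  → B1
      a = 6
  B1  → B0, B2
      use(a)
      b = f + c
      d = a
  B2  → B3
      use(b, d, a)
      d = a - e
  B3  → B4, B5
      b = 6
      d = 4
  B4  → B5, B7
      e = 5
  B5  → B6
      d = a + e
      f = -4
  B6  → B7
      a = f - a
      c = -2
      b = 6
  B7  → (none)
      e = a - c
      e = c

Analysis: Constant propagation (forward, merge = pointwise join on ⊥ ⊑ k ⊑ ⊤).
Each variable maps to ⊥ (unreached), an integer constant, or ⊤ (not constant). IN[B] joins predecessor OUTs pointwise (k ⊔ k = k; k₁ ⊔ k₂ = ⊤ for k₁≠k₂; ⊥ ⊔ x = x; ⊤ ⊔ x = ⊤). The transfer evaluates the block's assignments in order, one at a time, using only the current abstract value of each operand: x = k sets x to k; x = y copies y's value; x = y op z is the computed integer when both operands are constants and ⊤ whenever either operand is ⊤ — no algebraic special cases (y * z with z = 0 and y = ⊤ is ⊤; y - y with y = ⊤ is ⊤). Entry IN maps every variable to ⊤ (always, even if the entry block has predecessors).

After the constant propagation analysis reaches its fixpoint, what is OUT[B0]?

Converged values:
  B0:  IN=(all ⊤)  OUT={a:6; rest ⊤}
  B1:  IN={a:6; rest ⊤}  OUT={a:6, d:6; rest ⊤}
  B2:  IN={a:6, d:6; rest ⊤}  OUT={a:6; rest ⊤}
  B3:  IN={a:6; rest ⊤}  OUT={a:6, b:6, d:4; rest ⊤}
  B4:  IN={a:6, b:6, d:4; rest ⊤}  OUT={a:6, b:6, d:4, e:5; rest ⊤}
  B5:  IN={a:6, b:6, d:4; rest ⊤}  OUT={a:6, b:6, f:-4; rest ⊤}
  B6:  IN={a:6, b:6, f:-4; rest ⊤}  OUT={a:-10, b:6, c:-2, f:-4; rest ⊤}
  B7:  IN={b:6; rest ⊤}  OUT={b:6; rest ⊤}

Merge at B0 (entry node, so the boundary value (all ⊤) is joined with the incoming edge(s)): IN[B0] = (all ⊤) ⊔ OUT[B1] = {a: ⊤, b: ⊤, c: ⊤, d: ⊤, e: ⊤, f: ⊤}
Applying B0's transfer function to that IN value gives OUT[B0] (row B0 above).

Answer: {a: 6, b: ⊤, c: ⊤, d: ⊤, e: ⊤, f: ⊤}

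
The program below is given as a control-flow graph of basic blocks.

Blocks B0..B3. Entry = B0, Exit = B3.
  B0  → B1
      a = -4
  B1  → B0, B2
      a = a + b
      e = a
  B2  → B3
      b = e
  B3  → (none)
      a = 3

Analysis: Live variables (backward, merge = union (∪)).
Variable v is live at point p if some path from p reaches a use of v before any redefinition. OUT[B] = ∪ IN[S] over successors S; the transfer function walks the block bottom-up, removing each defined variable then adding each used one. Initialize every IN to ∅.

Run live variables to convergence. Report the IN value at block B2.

Answer: {e}

Trace:
Fixpoint table:
  B0: | IN={b} | OUT={a, b}
  B1: | IN={a, b} | OUT={b, e}
  B2: | IN={e} | OUT={}
  B3: | IN={} | OUT={}

Merge at B2: OUT[B2] = IN[B3] = {}
Applying B2's transfer function to that OUT value gives IN[B2] (row B2 above).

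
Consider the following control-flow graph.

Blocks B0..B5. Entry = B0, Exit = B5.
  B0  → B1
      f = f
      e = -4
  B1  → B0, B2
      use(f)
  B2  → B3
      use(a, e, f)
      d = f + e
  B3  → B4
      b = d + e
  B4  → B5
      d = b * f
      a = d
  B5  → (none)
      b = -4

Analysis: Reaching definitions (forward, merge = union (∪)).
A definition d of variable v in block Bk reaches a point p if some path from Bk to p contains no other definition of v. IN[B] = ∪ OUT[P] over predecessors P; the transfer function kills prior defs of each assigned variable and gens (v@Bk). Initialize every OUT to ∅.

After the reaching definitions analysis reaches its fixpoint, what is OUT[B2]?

Answer: {d@B2, e@B0, f@B0}

Derivation:
Converged values:
  B0:   IN={e@B0, f@B0}   OUT={e@B0, f@B0}
  B1:   IN={e@B0, f@B0}   OUT={e@B0, f@B0}
  B2:   IN={e@B0, f@B0}   OUT={d@B2, e@B0, f@B0}
  B3:   IN={d@B2, e@B0, f@B0}   OUT={b@B3, d@B2, e@B0, f@B0}
  B4:   IN={b@B3, d@B2, e@B0, f@B0}   OUT={a@B4, b@B3, d@B4, e@B0, f@B0}
  B5:   IN={a@B4, b@B3, d@B4, e@B0, f@B0}   OUT={a@B4, b@B5, d@B4, e@B0, f@B0}

Merge at B2: IN[B2] = OUT[B1] = {e@B0, f@B0}
Applying B2's transfer function to that IN value gives OUT[B2] (row B2 above).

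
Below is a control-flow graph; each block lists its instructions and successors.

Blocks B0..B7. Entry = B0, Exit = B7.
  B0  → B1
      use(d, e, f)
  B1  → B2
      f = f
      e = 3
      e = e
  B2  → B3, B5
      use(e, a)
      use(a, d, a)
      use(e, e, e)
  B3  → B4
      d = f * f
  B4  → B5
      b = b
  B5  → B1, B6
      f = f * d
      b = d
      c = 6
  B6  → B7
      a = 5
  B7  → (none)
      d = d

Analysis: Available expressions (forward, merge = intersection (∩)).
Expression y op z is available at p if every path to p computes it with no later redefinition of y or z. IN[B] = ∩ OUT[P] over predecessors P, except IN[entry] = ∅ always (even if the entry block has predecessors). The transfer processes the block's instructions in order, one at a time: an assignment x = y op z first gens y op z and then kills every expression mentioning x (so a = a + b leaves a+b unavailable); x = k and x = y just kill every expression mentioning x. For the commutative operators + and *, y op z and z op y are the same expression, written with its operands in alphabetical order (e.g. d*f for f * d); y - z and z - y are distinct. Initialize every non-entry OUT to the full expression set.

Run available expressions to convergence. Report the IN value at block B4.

Per-block solution:
  B0:   IN={}   OUT={}
  B1:   IN={}   OUT={}
  B2:   IN={}   OUT={}
  B3:   IN={}   OUT={f*f}
  B4:   IN={f*f}   OUT={f*f}
  B5:   IN={}   OUT={}
  B6:   IN={}   OUT={}
  B7:   IN={}   OUT={}

Merge at B4: IN[B4] = OUT[B3] = {f*f}

Answer: {f*f}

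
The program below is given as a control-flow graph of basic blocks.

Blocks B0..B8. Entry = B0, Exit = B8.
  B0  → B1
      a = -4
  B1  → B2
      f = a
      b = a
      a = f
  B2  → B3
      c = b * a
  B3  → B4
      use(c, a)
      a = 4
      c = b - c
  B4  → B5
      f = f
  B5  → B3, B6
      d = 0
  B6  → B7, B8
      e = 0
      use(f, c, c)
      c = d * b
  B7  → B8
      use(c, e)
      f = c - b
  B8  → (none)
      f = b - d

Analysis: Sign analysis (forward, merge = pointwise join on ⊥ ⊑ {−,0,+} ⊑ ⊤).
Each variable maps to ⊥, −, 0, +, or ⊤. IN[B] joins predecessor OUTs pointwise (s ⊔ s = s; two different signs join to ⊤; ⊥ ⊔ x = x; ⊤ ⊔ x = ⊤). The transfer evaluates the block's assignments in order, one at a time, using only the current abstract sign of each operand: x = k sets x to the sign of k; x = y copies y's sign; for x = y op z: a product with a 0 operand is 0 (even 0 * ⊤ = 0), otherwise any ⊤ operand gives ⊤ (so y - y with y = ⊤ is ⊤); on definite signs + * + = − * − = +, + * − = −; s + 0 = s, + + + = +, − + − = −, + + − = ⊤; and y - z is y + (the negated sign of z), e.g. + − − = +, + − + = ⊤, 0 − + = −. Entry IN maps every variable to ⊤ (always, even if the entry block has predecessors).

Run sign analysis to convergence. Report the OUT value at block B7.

Answer: {a: +, b: -, c: 0, d: 0, e: 0, f: +}

Trace:
Fixpoint table:
  B0: | IN=(all ⊤) | OUT={a:-; rest ⊤}
  B1: | IN={a:-; rest ⊤} | OUT={a:-, b:-, f:-; rest ⊤}
  B2: | IN={a:-, b:-, f:-; rest ⊤} | OUT={a:-, b:-, c:+, f:-; rest ⊤}
  B3: | IN={b:-, f:-; rest ⊤} | OUT={a:+, b:-, f:-; rest ⊤}
  B4: | IN={a:+, b:-, f:-; rest ⊤} | OUT={a:+, b:-, f:-; rest ⊤}
  B5: | IN={a:+, b:-, f:-; rest ⊤} | OUT={a:+, b:-, d:0, f:-; rest ⊤}
  B6: | IN={a:+, b:-, d:0, f:-; rest ⊤} | OUT={a:+, b:-, c:0, d:0, e:0, f:-; rest ⊤}
  B7: | IN={a:+, b:-, c:0, d:0, e:0, f:-; rest ⊤} | OUT={a:+, b:-, c:0, d:0, e:0, f:+; rest ⊤}
  B8: | IN={a:+, b:-, c:0, d:0, e:0; rest ⊤} | OUT={a:+, b:-, c:0, d:0, e:0, f:-; rest ⊤}

Merge at B7: IN[B7] = OUT[B6] = {a: +, b: -, c: 0, d: 0, e: 0, f: -}
Applying B7's transfer function to that IN value gives OUT[B7] (row B7 above).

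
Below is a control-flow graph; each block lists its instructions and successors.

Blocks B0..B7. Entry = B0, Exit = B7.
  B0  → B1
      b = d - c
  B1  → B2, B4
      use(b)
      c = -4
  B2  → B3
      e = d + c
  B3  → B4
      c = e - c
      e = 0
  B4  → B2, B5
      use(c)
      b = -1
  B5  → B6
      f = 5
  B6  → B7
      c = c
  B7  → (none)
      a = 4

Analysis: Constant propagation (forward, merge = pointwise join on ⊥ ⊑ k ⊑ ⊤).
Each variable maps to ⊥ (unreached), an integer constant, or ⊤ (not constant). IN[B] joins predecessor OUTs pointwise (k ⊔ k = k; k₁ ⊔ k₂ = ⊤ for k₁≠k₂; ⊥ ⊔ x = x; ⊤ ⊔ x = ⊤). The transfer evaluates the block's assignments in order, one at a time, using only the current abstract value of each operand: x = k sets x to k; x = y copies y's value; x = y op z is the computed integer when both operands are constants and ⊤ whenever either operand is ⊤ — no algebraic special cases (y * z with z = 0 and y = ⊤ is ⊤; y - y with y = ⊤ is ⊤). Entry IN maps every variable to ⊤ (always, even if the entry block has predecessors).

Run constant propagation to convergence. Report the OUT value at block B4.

Answer: {a: ⊤, b: -1, c: ⊤, d: ⊤, e: ⊤, f: ⊤}

Trace:
Converged values:
  B0:   IN=(all ⊤)   OUT=(all ⊤)
  B1:   IN=(all ⊤)   OUT={c:-4; rest ⊤}
  B2:   IN=(all ⊤)   OUT=(all ⊤)
  B3:   IN=(all ⊤)   OUT={e:0; rest ⊤}
  B4:   IN=(all ⊤)   OUT={b:-1; rest ⊤}
  B5:   IN={b:-1; rest ⊤}   OUT={b:-1, f:5; rest ⊤}
  B6:   IN={b:-1, f:5; rest ⊤}   OUT={b:-1, f:5; rest ⊤}
  B7:   IN={b:-1, f:5; rest ⊤}   OUT={a:4, b:-1, f:5; rest ⊤}

Merge at B4: IN[B4] = OUT[B1] ⊔ OUT[B3] = {a: ⊤, b: ⊤, c: ⊤, d: ⊤, e: ⊤, f: ⊤}
Applying B4's transfer function to that IN value gives OUT[B4] (row B4 above).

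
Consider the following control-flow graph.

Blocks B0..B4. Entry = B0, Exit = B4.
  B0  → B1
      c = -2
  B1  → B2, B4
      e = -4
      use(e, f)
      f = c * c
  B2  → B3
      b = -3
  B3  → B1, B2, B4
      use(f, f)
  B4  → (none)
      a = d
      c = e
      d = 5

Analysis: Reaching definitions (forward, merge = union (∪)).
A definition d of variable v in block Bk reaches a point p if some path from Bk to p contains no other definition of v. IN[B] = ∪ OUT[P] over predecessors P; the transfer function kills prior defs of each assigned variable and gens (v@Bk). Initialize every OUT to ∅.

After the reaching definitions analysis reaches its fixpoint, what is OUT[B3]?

Per-block solution:
  B0:   IN={}   OUT={c@B0}
  B1:   IN={b@B2, c@B0, e@B1, f@B1}   OUT={b@B2, c@B0, e@B1, f@B1}
  B2:   IN={b@B2, c@B0, e@B1, f@B1}   OUT={b@B2, c@B0, e@B1, f@B1}
  B3:   IN={b@B2, c@B0, e@B1, f@B1}   OUT={b@B2, c@B0, e@B1, f@B1}
  B4:   IN={b@B2, c@B0, e@B1, f@B1}   OUT={a@B4, b@B2, c@B4, d@B4, e@B1, f@B1}

Merge at B3: IN[B3] = OUT[B2] = {b@B2, c@B0, e@B1, f@B1}
Applying B3's transfer function to that IN value gives OUT[B3] (row B3 above).

Answer: {b@B2, c@B0, e@B1, f@B1}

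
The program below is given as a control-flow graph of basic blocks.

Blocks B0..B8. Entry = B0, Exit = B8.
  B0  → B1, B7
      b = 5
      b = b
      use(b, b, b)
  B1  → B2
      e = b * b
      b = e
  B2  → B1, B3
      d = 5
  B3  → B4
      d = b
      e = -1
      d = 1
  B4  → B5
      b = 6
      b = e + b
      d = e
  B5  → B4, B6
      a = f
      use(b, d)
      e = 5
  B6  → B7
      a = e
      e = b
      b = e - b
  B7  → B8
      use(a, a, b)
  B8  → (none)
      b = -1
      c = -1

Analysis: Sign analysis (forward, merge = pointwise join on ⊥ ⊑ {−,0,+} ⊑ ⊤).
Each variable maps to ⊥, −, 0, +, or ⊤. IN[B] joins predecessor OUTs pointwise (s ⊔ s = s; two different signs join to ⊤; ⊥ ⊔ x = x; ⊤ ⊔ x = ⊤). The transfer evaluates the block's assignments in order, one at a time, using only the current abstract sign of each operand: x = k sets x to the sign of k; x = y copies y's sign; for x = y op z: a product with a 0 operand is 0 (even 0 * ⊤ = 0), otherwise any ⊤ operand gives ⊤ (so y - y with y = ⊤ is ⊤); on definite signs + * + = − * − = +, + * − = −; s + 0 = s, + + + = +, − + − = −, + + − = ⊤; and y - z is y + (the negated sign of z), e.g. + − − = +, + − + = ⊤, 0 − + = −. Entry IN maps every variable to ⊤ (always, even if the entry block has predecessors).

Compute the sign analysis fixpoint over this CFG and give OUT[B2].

Answer: {a: ⊤, b: +, c: ⊤, d: +, e: +, f: ⊤}

Derivation:
Fixpoint table:
  B0:  IN=(all ⊤)  OUT={b:+; rest ⊤}
  B1:  IN={b:+; rest ⊤}  OUT={b:+, e:+; rest ⊤}
  B2:  IN={b:+, e:+; rest ⊤}  OUT={b:+, d:+, e:+; rest ⊤}
  B3:  IN={b:+, d:+, e:+; rest ⊤}  OUT={b:+, d:+, e:-; rest ⊤}
  B4:  IN=(all ⊤)  OUT=(all ⊤)
  B5:  IN=(all ⊤)  OUT={e:+; rest ⊤}
  B6:  IN={e:+; rest ⊤}  OUT={a:+; rest ⊤}
  B7:  IN=(all ⊤)  OUT=(all ⊤)
  B8:  IN=(all ⊤)  OUT={b:-, c:-; rest ⊤}

Merge at B2: IN[B2] = OUT[B1] = {a: ⊤, b: +, c: ⊤, d: ⊤, e: +, f: ⊤}
Applying B2's transfer function to that IN value gives OUT[B2] (row B2 above).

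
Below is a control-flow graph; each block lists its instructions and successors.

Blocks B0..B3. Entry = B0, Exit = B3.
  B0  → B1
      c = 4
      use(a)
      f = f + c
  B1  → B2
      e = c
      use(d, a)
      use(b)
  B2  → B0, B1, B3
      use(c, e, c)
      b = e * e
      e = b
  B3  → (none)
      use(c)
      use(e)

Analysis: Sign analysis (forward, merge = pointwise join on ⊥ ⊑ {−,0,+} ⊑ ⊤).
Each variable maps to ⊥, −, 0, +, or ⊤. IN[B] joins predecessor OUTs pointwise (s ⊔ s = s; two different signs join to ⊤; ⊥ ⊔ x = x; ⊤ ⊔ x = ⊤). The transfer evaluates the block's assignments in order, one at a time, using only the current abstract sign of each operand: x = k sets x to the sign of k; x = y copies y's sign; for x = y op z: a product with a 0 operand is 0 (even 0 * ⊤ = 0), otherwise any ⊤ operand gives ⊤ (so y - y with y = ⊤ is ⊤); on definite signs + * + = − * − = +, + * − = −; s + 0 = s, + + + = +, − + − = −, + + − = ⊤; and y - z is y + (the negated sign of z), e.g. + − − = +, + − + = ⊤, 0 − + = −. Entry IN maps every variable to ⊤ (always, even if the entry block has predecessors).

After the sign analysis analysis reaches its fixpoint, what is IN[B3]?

Answer: {a: ⊤, b: +, c: +, d: ⊤, e: +, f: ⊤}

Working:
Fixpoint table:
  B0: | IN=(all ⊤) | OUT={c:+; rest ⊤}
  B1: | IN={c:+; rest ⊤} | OUT={c:+, e:+; rest ⊤}
  B2: | IN={c:+, e:+; rest ⊤} | OUT={b:+, c:+, e:+; rest ⊤}
  B3: | IN={b:+, c:+, e:+; rest ⊤} | OUT={b:+, c:+, e:+; rest ⊤}

Merge at B3: IN[B3] = OUT[B2] = {a: ⊤, b: +, c: +, d: ⊤, e: +, f: ⊤}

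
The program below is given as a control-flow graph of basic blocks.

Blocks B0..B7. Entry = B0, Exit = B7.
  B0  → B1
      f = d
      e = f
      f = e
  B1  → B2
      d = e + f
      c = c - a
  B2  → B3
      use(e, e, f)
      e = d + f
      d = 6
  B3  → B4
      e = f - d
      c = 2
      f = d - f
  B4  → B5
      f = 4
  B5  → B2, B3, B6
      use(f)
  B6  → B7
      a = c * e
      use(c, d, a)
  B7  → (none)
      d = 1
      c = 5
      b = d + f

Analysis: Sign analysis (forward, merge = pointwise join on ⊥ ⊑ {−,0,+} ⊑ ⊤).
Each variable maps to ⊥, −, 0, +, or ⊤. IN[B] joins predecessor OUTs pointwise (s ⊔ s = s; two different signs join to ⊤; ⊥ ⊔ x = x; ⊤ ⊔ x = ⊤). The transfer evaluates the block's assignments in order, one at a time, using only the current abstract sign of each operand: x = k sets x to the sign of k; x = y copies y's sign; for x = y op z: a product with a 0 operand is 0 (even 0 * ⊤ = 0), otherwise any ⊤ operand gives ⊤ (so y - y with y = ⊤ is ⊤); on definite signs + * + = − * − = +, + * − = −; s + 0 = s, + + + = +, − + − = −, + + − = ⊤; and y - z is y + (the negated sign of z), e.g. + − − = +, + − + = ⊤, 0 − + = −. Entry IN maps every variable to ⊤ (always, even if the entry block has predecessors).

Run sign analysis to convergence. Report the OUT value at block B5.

Answer: {a: ⊤, b: ⊤, c: +, d: +, e: ⊤, f: +}

Working:
Per-block solution:
  B0:   IN=(all ⊤)   OUT=(all ⊤)
  B1:   IN=(all ⊤)   OUT=(all ⊤)
  B2:   IN=(all ⊤)   OUT={d:+; rest ⊤}
  B3:   IN={d:+; rest ⊤}   OUT={c:+, d:+; rest ⊤}
  B4:   IN={c:+, d:+; rest ⊤}   OUT={c:+, d:+, f:+; rest ⊤}
  B5:   IN={c:+, d:+, f:+; rest ⊤}   OUT={c:+, d:+, f:+; rest ⊤}
  B6:   IN={c:+, d:+, f:+; rest ⊤}   OUT={c:+, d:+, f:+; rest ⊤}
  B7:   IN={c:+, d:+, f:+; rest ⊤}   OUT={b:+, c:+, d:+, f:+; rest ⊤}

Merge at B5: IN[B5] = OUT[B4] = {a: ⊤, b: ⊤, c: +, d: +, e: ⊤, f: +}
Applying B5's transfer function to that IN value gives OUT[B5] (row B5 above).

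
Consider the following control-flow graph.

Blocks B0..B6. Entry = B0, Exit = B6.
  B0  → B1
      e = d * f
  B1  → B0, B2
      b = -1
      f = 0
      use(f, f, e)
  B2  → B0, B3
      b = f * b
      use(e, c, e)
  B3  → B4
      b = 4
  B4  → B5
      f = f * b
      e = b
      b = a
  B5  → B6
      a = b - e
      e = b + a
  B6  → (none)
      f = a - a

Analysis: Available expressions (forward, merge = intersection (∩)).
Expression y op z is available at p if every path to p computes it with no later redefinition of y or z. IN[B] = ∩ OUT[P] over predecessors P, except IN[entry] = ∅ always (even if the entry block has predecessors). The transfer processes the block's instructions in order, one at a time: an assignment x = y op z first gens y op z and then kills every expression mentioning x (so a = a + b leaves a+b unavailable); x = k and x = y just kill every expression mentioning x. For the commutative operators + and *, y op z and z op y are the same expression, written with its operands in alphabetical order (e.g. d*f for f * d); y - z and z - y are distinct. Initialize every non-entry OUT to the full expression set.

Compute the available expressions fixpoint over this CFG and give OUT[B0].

Converged values:
  B0:   IN={}   OUT={d*f}
  B1:   IN={d*f}   OUT={}
  B2:   IN={}   OUT={}
  B3:   IN={}   OUT={}
  B4:   IN={}   OUT={}
  B5:   IN={}   OUT={a+b}
  B6:   IN={a+b}   OUT={a+b, a-a}

Merge at B0 (entry node, so the boundary value {} is joined with the incoming edge(s)): IN[B0] = {} ∩ OUT[B1] ∩ OUT[B2] = {}
Applying B0's transfer function to that IN value gives OUT[B0] (row B0 above).

Answer: {d*f}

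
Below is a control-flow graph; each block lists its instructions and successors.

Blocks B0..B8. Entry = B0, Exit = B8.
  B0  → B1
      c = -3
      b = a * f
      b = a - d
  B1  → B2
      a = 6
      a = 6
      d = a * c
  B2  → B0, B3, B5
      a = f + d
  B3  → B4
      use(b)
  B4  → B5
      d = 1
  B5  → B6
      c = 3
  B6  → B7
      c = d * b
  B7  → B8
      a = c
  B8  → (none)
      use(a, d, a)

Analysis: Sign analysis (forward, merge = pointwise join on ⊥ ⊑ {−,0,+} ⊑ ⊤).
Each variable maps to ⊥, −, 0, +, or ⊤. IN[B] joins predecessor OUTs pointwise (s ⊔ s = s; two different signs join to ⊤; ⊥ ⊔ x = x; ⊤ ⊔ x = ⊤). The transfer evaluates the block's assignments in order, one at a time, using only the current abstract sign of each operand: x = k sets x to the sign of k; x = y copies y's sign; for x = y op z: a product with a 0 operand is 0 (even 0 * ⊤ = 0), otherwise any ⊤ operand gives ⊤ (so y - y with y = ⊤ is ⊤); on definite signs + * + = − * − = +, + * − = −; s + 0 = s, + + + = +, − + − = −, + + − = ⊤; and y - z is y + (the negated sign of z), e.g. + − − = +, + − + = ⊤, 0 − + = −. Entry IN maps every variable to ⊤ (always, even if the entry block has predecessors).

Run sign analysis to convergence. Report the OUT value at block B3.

Per-block solution:
  B0:  IN=(all ⊤)  OUT={c:-; rest ⊤}
  B1:  IN={c:-; rest ⊤}  OUT={a:+, c:-, d:-; rest ⊤}
  B2:  IN={a:+, c:-, d:-; rest ⊤}  OUT={c:-, d:-; rest ⊤}
  B3:  IN={c:-, d:-; rest ⊤}  OUT={c:-, d:-; rest ⊤}
  B4:  IN={c:-, d:-; rest ⊤}  OUT={c:-, d:+; rest ⊤}
  B5:  IN={c:-; rest ⊤}  OUT={c:+; rest ⊤}
  B6:  IN={c:+; rest ⊤}  OUT=(all ⊤)
  B7:  IN=(all ⊤)  OUT=(all ⊤)
  B8:  IN=(all ⊤)  OUT=(all ⊤)

Merge at B3: IN[B3] = OUT[B2] = {a: ⊤, b: ⊤, c: -, d: -, e: ⊤, f: ⊤}
Applying B3's transfer function to that IN value gives OUT[B3] (row B3 above).

Answer: {a: ⊤, b: ⊤, c: -, d: -, e: ⊤, f: ⊤}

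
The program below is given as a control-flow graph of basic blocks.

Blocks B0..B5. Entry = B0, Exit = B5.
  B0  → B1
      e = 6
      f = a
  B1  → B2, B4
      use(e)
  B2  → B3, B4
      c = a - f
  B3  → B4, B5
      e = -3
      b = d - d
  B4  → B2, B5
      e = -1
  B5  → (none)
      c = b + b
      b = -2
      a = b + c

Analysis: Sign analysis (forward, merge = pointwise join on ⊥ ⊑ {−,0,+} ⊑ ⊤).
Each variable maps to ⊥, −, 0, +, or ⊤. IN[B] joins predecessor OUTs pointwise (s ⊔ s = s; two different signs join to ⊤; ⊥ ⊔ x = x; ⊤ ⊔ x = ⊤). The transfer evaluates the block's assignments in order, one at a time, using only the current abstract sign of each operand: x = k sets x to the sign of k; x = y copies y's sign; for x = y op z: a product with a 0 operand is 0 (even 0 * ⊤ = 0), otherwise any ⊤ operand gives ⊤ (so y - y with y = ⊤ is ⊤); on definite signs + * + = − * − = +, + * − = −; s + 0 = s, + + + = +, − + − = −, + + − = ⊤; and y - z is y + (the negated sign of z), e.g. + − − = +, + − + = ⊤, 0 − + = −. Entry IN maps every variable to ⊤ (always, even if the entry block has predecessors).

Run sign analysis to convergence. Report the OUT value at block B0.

Answer: {a: ⊤, b: ⊤, c: ⊤, d: ⊤, e: +, f: ⊤}

Trace:
Fixpoint table:
  B0: | IN=(all ⊤) | OUT={e:+; rest ⊤}
  B1: | IN={e:+; rest ⊤} | OUT={e:+; rest ⊤}
  B2: | IN=(all ⊤) | OUT=(all ⊤)
  B3: | IN=(all ⊤) | OUT={e:-; rest ⊤}
  B4: | IN=(all ⊤) | OUT={e:-; rest ⊤}
  B5: | IN={e:-; rest ⊤} | OUT={b:-, e:-; rest ⊤}

B0 is the boundary node: IN[B0] = {a: ⊤, b: ⊤, c: ⊤, d: ⊤, e: ⊤, f: ⊤}
Applying B0's transfer function to that IN value gives OUT[B0] (row B0 above).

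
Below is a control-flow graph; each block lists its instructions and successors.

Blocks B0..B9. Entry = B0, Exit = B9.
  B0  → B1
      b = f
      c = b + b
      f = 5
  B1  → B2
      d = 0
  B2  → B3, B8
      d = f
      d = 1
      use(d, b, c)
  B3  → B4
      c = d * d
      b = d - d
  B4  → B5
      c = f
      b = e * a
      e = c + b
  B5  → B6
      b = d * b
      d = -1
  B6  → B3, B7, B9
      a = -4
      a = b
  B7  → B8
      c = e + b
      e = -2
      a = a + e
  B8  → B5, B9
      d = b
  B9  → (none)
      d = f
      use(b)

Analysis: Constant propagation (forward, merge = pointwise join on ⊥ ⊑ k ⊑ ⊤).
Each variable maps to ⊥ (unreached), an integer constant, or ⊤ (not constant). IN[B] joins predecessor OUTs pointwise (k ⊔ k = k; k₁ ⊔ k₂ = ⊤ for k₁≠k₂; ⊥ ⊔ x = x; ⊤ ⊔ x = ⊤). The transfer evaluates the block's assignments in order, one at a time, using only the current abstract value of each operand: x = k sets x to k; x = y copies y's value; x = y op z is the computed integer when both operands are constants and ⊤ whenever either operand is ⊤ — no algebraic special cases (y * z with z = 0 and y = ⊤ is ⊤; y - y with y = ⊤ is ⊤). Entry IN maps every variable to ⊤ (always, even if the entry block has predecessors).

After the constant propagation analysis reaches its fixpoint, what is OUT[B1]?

Answer: {a: ⊤, b: ⊤, c: ⊤, d: 0, e: ⊤, f: 5}

Derivation:
Per-block solution:
  B0:  IN=(all ⊤)  OUT={f:5; rest ⊤}
  B1:  IN={f:5; rest ⊤}  OUT={d:0, f:5; rest ⊤}
  B2:  IN={d:0, f:5; rest ⊤}  OUT={d:1, f:5; rest ⊤}
  B3:  IN={f:5; rest ⊤}  OUT={f:5; rest ⊤}
  B4:  IN={f:5; rest ⊤}  OUT={c:5, f:5; rest ⊤}
  B5:  IN={f:5; rest ⊤}  OUT={d:-1, f:5; rest ⊤}
  B6:  IN={d:-1, f:5; rest ⊤}  OUT={d:-1, f:5; rest ⊤}
  B7:  IN={d:-1, f:5; rest ⊤}  OUT={d:-1, e:-2, f:5; rest ⊤}
  B8:  IN={f:5; rest ⊤}  OUT={f:5; rest ⊤}
  B9:  IN={f:5; rest ⊤}  OUT={d:5, f:5; rest ⊤}

Merge at B1: IN[B1] = OUT[B0] = {a: ⊤, b: ⊤, c: ⊤, d: ⊤, e: ⊤, f: 5}
Applying B1's transfer function to that IN value gives OUT[B1] (row B1 above).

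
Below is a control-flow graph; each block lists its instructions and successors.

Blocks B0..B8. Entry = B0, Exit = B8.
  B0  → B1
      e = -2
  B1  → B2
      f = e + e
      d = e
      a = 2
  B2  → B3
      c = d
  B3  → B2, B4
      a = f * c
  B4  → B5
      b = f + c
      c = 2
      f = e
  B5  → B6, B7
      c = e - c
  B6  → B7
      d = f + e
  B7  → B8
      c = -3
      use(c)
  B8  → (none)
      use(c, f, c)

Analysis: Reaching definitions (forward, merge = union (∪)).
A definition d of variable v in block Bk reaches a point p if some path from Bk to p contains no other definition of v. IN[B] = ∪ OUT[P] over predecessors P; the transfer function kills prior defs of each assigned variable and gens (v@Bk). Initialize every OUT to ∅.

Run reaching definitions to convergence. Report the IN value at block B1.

Answer: {e@B0}

Derivation:
Converged values:
  B0: | IN={} | OUT={e@B0}
  B1: | IN={e@B0} | OUT={a@B1, d@B1, e@B0, f@B1}
  B2: | IN={a@B1, a@B3, c@B2, d@B1, e@B0, f@B1} | OUT={a@B1, a@B3, c@B2, d@B1, e@B0, f@B1}
  B3: | IN={a@B1, a@B3, c@B2, d@B1, e@B0, f@B1} | OUT={a@B3, c@B2, d@B1, e@B0, f@B1}
  B4: | IN={a@B3, c@B2, d@B1, e@B0, f@B1} | OUT={a@B3, b@B4, c@B4, d@B1, e@B0, f@B4}
  B5: | IN={a@B3, b@B4, c@B4, d@B1, e@B0, f@B4} | OUT={a@B3, b@B4, c@B5, d@B1, e@B0, f@B4}
  B6: | IN={a@B3, b@B4, c@B5, d@B1, e@B0, f@B4} | OUT={a@B3, b@B4, c@B5, d@B6, e@B0, f@B4}
  B7: | IN={a@B3, b@B4, c@B5, d@B1, d@B6, e@B0, f@B4} | OUT={a@B3, b@B4, c@B7, d@B1, d@B6, e@B0, f@B4}
  B8: | IN={a@B3, b@B4, c@B7, d@B1, d@B6, e@B0, f@B4} | OUT={a@B3, b@B4, c@B7, d@B1, d@B6, e@B0, f@B4}

Merge at B1: IN[B1] = OUT[B0] = {e@B0}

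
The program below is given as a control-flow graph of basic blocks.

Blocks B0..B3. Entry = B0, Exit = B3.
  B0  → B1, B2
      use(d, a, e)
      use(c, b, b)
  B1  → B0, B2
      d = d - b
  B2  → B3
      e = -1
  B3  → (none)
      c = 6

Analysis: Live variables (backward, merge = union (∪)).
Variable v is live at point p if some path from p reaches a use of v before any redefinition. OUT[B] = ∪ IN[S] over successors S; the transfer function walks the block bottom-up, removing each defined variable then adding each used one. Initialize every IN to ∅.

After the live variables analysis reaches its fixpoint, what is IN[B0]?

Converged values:
  B0: | IN={a, b, c, d, e} | OUT={a, b, c, d, e}
  B1: | IN={a, b, c, d, e} | OUT={a, b, c, d, e}
  B2: | IN={} | OUT={}
  B3: | IN={} | OUT={}

Merge at B0: OUT[B0] = IN[B1] ⊔ IN[B2] = {a, b, c, d, e}
Applying B0's transfer function to that OUT value gives IN[B0] (row B0 above).

Answer: {a, b, c, d, e}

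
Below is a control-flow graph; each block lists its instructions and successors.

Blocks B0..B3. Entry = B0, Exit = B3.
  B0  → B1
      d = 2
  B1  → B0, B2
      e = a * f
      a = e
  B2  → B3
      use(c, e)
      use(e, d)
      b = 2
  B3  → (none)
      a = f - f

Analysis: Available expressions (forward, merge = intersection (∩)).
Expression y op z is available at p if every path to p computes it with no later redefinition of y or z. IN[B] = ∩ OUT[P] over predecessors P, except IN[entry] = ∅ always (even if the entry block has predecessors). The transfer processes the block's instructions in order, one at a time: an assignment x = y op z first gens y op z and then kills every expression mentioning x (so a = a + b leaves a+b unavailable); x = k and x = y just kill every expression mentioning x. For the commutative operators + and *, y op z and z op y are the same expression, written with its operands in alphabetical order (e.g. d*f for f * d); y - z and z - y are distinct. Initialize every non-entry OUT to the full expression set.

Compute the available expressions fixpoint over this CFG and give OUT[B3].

Converged values:
  B0:  IN={}  OUT={}
  B1:  IN={}  OUT={}
  B2:  IN={}  OUT={}
  B3:  IN={}  OUT={f-f}

Merge at B3: IN[B3] = OUT[B2] = {}
Applying B3's transfer function to that IN value gives OUT[B3] (row B3 above).

Answer: {f-f}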